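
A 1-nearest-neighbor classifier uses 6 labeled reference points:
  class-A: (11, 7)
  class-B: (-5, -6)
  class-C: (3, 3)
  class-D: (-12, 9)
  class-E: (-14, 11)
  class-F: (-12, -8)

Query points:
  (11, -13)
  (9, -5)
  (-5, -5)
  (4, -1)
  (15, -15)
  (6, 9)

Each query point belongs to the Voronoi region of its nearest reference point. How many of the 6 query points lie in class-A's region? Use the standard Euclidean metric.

1

(11, -13) — d² to each: class-A:400, class-B:305, class-C:320, class-D:1013, class-E:1201, class-F:554 → nearest is class-B
(9, -5) — d² to each: class-A:148, class-B:197, class-C:100, class-D:637, class-E:785, class-F:450 → nearest is class-C
(-5, -5) — d² to each: class-A:400, class-B:1, class-C:128, class-D:245, class-E:337, class-F:58 → nearest is class-B
(4, -1) — d² to each: class-A:113, class-B:106, class-C:17, class-D:356, class-E:468, class-F:305 → nearest is class-C
(15, -15) — d² to each: class-A:500, class-B:481, class-C:468, class-D:1305, class-E:1517, class-F:778 → nearest is class-C
(6, 9) — d² to each: class-A:29, class-B:346, class-C:45, class-D:324, class-E:404, class-F:613 → nearest is class-A
1 of the 6 points has class-A as nearest.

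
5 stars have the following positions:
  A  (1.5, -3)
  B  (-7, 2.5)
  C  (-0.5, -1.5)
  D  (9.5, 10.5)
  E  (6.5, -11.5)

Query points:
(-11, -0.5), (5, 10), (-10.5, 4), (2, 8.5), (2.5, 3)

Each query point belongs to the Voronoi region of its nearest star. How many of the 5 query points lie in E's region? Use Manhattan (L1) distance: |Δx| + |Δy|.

(-11, -0.5) — d to each: A:15, B:7, C:11.5, D:31.5, E:28.5 → nearest is B
(5, 10) — d to each: A:16.5, B:19.5, C:17, D:5, E:23 → nearest is D
(-10.5, 4) — d to each: A:19, B:5, C:15.5, D:26.5, E:32.5 → nearest is B
(2, 8.5) — d to each: A:12, B:15, C:12.5, D:9.5, E:24.5 → nearest is D
(2.5, 3) — d to each: A:7, B:10, C:7.5, D:14.5, E:18.5 → nearest is A
0 of the 5 points have E as nearest.

0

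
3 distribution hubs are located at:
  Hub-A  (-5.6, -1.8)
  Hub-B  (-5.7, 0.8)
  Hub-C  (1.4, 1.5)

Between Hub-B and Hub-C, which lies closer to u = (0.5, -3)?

Compare squared distances:
d²(u, Hub-B) = (0.5−(-5.7))² + (-3−0.8)² = 38.44 + 14.44 = 52.88
d²(u, Hub-C) = (0.5−1.4)² + (-3−1.5)² = 0.81 + 20.25 = 21.06
52.88 > 21.06, so Hub-C is closer.

Hub-C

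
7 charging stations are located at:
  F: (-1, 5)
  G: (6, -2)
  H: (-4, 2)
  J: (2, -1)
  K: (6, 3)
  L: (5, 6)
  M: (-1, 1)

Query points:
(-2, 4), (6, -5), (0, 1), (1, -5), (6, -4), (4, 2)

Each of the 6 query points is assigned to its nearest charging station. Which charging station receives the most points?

(-2, 4) — d² to each: F:2, G:100, H:8, J:41, K:65, L:53, M:10 → nearest is F
(6, -5) — d² to each: F:149, G:9, H:149, J:32, K:64, L:122, M:85 → nearest is G
(0, 1) — d² to each: F:17, G:45, H:17, J:8, K:40, L:50, M:1 → nearest is M
(1, -5) — d² to each: F:104, G:34, H:74, J:17, K:89, L:137, M:40 → nearest is J
(6, -4) — d² to each: F:130, G:4, H:136, J:25, K:49, L:101, M:74 → nearest is G
(4, 2) — d² to each: F:34, G:20, H:64, J:13, K:5, L:17, M:26 → nearest is K
Tally — F:1, G:2, J:1, K:1, M:1. G captures the most (2).

G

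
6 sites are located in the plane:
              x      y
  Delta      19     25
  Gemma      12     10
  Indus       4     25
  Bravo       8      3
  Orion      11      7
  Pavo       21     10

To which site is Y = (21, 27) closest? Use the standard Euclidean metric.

Delta

Since √ is increasing, it suffices to compare squared distances:
d²(Y, Delta) = (21−19)² + (27−25)² = 4 + 4 = 8
d²(Y, Gemma) = (21−12)² + (27−10)² = 81 + 289 = 370
d²(Y, Indus) = (21−4)² + (27−25)² = 289 + 4 = 293
d²(Y, Bravo) = (21−8)² + (27−3)² = 169 + 576 = 745
d²(Y, Orion) = (21−11)² + (27−7)² = 100 + 400 = 500
d²(Y, Pavo) = (21−21)² + (27−10)² = 0 + 289 = 289
Minimum is at Delta.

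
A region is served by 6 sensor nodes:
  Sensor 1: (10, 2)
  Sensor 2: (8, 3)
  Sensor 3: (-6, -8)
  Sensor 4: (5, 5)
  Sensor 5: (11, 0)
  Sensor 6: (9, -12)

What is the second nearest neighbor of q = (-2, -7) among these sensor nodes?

Sensor 6

Since √ is increasing, it suffices to compare squared distances:
d²(q, Sensor 1) = (-2−10)² + (-7−2)² = 144 + 81 = 225
d²(q, Sensor 2) = (-2−8)² + (-7−3)² = 100 + 100 = 200
d²(q, Sensor 3) = (-2−(-6))² + (-7−(-8))² = 16 + 1 = 17
d²(q, Sensor 4) = (-2−5)² + (-7−5)² = 49 + 144 = 193
d²(q, Sensor 5) = (-2−11)² + (-7−0)² = 169 + 49 = 218
d²(q, Sensor 6) = (-2−9)² + (-7−(-12))² = 121 + 25 = 146
Sorted ascending: Sensor 3, Sensor 6, Sensor 4, … — the second-nearest is Sensor 6.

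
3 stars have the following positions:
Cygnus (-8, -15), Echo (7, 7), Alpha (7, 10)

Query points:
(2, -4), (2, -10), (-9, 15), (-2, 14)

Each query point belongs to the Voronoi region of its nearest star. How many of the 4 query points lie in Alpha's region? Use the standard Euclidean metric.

2

(2, -4) — d² to each: Cygnus:221, Echo:146, Alpha:221 → nearest is Echo
(2, -10) — d² to each: Cygnus:125, Echo:314, Alpha:425 → nearest is Cygnus
(-9, 15) — d² to each: Cygnus:901, Echo:320, Alpha:281 → nearest is Alpha
(-2, 14) — d² to each: Cygnus:877, Echo:130, Alpha:97 → nearest is Alpha
2 of the 4 points have Alpha as nearest.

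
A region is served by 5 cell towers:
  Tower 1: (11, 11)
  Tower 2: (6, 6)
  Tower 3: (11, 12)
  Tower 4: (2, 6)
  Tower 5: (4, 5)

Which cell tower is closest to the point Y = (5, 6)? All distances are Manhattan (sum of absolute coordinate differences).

Tower 2

d(Y, Tower 1) = |5−11| + |6−11| = 6 + 5 = 11
d(Y, Tower 2) = |5−6| + |6−6| = 1 + 0 = 1
d(Y, Tower 3) = |5−11| + |6−12| = 6 + 6 = 12
d(Y, Tower 4) = |5−2| + |6−6| = 3 + 0 = 3
d(Y, Tower 5) = |5−4| + |6−5| = 1 + 1 = 2
The smallest is to Tower 2, so Y lies in the Voronoi region of Tower 2.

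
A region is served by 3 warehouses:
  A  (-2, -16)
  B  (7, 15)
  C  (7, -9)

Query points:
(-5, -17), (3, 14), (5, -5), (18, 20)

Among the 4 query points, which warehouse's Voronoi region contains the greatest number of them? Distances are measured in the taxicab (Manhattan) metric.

(-5, -17) — d to each: A:4, B:44, C:20 → nearest is A
(3, 14) — d to each: A:35, B:5, C:27 → nearest is B
(5, -5) — d to each: A:18, B:22, C:6 → nearest is C
(18, 20) — d to each: A:56, B:16, C:40 → nearest is B
Tally — A:1, B:2, C:1. B captures the most (2).

B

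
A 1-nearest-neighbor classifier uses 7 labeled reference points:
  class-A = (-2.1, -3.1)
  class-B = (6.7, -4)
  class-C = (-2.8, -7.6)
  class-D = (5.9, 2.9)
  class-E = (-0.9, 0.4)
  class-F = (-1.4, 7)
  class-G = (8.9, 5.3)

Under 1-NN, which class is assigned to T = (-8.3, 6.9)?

class-F

Squared Euclidean distances:
d²(T, class-A) = (-8.3−(-2.1))² + (6.9−(-3.1))² = 38.44 + 100 = 138.44
d²(T, class-B) = (-8.3−6.7)² + (6.9−(-4))² = 225 + 118.81 = 343.81
d²(T, class-C) = (-8.3−(-2.8))² + (6.9−(-7.6))² = 30.25 + 210.25 = 240.5
d²(T, class-D) = (-8.3−5.9)² + (6.9−2.9)² = 201.64 + 16 = 217.64
d²(T, class-E) = (-8.3−(-0.9))² + (6.9−0.4)² = 54.76 + 42.25 = 97.01
d²(T, class-F) = (-8.3−(-1.4))² + (6.9−7)² = 47.61 + 0.01 = 47.62
d²(T, class-G) = (-8.3−8.9)² + (6.9−5.3)² = 295.84 + 2.56 = 298.4
Minimum is at class-F.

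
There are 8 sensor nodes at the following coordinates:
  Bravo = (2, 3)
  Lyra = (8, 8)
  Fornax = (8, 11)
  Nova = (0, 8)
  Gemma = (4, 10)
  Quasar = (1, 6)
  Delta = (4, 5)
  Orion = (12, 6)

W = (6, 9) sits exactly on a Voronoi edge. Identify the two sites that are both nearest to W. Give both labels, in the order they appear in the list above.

Squared distances from W to each site:
d²(W, Bravo) = (6−2)² + (9−3)² = 16 + 36 = 52
d²(W, Lyra) = (6−8)² + (9−8)² = 4 + 1 = 5
d²(W, Fornax) = (6−8)² + (9−11)² = 4 + 4 = 8
d²(W, Nova) = (6−0)² + (9−8)² = 36 + 1 = 37
d²(W, Gemma) = (6−4)² + (9−10)² = 4 + 1 = 5
d²(W, Quasar) = (6−1)² + (9−6)² = 25 + 9 = 34
d²(W, Delta) = (6−4)² + (9−5)² = 4 + 16 = 20
d²(W, Orion) = (6−12)² + (9−6)² = 36 + 9 = 45
W is equidistant from Lyra and Gemma (both at squared distance 5), and every other site is strictly farther — so W lies on the Lyra–Gemma Voronoi edge.

Lyra and Gemma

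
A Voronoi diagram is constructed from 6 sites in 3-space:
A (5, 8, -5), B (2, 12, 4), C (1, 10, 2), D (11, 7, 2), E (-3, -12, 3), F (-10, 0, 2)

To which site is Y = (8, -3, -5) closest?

Compare squared distances (the ordering matches that of the actual distances):
|YA|² = (8−5)² + (-3−8)² + (-5−(-5))² = 9 + 121 + 0 = 130
|YB|² = (8−2)² + (-3−12)² + (-5−4)² = 36 + 225 + 81 = 342
|YC|² = (8−1)² + (-3−10)² + (-5−2)² = 49 + 169 + 49 = 267
|YD|² = (8−11)² + (-3−7)² + (-5−2)² = 9 + 100 + 49 = 158
|YE|² = (8−(-3))² + (-3−(-12))² + (-5−3)² = 121 + 81 + 64 = 266
|YF|² = (8−(-10))² + (-3−0)² + (-5−2)² = 324 + 9 + 49 = 382
A is nearest.

A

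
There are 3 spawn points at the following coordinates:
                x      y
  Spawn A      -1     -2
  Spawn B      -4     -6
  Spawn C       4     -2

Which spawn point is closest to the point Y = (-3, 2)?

Squared Euclidean distances:
d²(Y, Spawn A) = (-3−(-1))² + (2−(-2))² = 4 + 16 = 20
d²(Y, Spawn B) = (-3−(-4))² + (2−(-6))² = 1 + 64 = 65
d²(Y, Spawn C) = (-3−4)² + (2−(-2))² = 49 + 16 = 65
Minimum is at Spawn A.

Spawn A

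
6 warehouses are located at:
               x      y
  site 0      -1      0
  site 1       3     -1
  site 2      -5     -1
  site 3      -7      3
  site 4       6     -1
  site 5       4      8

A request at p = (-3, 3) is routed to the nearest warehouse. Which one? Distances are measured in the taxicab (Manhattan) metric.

site 3

d(p, site 0) = 2 + 3 = 5
d(p, site 1) = 6 + 4 = 10
d(p, site 2) = 2 + 4 = 6
d(p, site 3) = 4 + 0 = 4
d(p, site 4) = 9 + 4 = 13
d(p, site 5) = 7 + 5 = 12
Minimum is at site 3.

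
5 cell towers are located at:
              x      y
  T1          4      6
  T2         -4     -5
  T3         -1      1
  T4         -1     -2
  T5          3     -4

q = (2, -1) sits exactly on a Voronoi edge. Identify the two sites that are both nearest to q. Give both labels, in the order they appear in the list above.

T4 and T5

Squared distances from q to each site:
|qT1|² = 4 + 49 = 53
|qT2|² = 36 + 16 = 52
|qT3|² = 9 + 4 = 13
|qT4|² = 9 + 1 = 10
|qT5|² = 1 + 9 = 10
q is equidistant from T4 and T5 (both at squared distance 10), and every other site is strictly farther — so q lies on the T4–T5 Voronoi edge.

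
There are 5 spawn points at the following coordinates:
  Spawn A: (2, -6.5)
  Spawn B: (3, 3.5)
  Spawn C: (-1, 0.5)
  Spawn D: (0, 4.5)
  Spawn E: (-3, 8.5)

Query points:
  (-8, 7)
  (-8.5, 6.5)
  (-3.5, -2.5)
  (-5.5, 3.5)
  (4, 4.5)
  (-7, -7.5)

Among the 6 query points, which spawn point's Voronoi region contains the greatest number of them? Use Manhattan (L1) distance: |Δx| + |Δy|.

Spawn E

(-8, 7) — d to each: Spawn A:23.5, Spawn B:14.5, Spawn C:13.5, Spawn D:10.5, Spawn E:6.5 → nearest is Spawn E
(-8.5, 6.5) — d to each: Spawn A:23.5, Spawn B:14.5, Spawn C:13.5, Spawn D:10.5, Spawn E:7.5 → nearest is Spawn E
(-3.5, -2.5) — d to each: Spawn A:9.5, Spawn B:12.5, Spawn C:5.5, Spawn D:10.5, Spawn E:11.5 → nearest is Spawn C
(-5.5, 3.5) — d to each: Spawn A:17.5, Spawn B:8.5, Spawn C:7.5, Spawn D:6.5, Spawn E:7.5 → nearest is Spawn D
(4, 4.5) — d to each: Spawn A:13, Spawn B:2, Spawn C:9, Spawn D:4, Spawn E:11 → nearest is Spawn B
(-7, -7.5) — d to each: Spawn A:10, Spawn B:21, Spawn C:14, Spawn D:19, Spawn E:20 → nearest is Spawn A
Tally — Spawn A:1, Spawn B:1, Spawn C:1, Spawn D:1, Spawn E:2. Spawn E captures the most (2).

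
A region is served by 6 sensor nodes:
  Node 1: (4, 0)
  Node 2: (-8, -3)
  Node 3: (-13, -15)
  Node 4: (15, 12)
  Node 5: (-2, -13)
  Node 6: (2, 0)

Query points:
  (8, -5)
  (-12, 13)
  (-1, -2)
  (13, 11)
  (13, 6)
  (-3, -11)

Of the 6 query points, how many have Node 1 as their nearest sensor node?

1

(8, -5) — d² to each: Node 1:41, Node 2:260, Node 3:541, Node 4:338, Node 5:164, Node 6:61 → nearest is Node 1
(-12, 13) — d² to each: Node 1:425, Node 2:272, Node 3:785, Node 4:730, Node 5:776, Node 6:365 → nearest is Node 2
(-1, -2) — d² to each: Node 1:29, Node 2:50, Node 3:313, Node 4:452, Node 5:122, Node 6:13 → nearest is Node 6
(13, 11) — d² to each: Node 1:202, Node 2:637, Node 3:1352, Node 4:5, Node 5:801, Node 6:242 → nearest is Node 4
(13, 6) — d² to each: Node 1:117, Node 2:522, Node 3:1117, Node 4:40, Node 5:586, Node 6:157 → nearest is Node 4
(-3, -11) — d² to each: Node 1:170, Node 2:89, Node 3:116, Node 4:853, Node 5:5, Node 6:146 → nearest is Node 5
1 of the 6 points has Node 1 as nearest.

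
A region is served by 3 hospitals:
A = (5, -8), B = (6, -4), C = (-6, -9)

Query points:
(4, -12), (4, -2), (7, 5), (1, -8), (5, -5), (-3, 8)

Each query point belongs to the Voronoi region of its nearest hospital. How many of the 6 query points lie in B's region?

4

(4, -12) — d² to each: A:17, B:68, C:109 → nearest is A
(4, -2) — d² to each: A:37, B:8, C:149 → nearest is B
(7, 5) — d² to each: A:173, B:82, C:365 → nearest is B
(1, -8) — d² to each: A:16, B:41, C:50 → nearest is A
(5, -5) — d² to each: A:9, B:2, C:137 → nearest is B
(-3, 8) — d² to each: A:320, B:225, C:298 → nearest is B
4 of the 6 points have B as nearest.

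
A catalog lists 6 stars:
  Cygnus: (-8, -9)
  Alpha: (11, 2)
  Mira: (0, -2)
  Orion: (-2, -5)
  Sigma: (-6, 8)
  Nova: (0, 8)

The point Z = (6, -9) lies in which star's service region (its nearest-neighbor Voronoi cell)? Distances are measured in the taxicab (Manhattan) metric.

d(Z, Cygnus) = |6−(-8)| + |-9−(-9)| = 14 + 0 = 14
d(Z, Alpha) = |6−11| + |-9−2| = 5 + 11 = 16
d(Z, Mira) = |6−0| + |-9−(-2)| = 6 + 7 = 13
d(Z, Orion) = |6−(-2)| + |-9−(-5)| = 8 + 4 = 12
d(Z, Sigma) = |6−(-6)| + |-9−8| = 12 + 17 = 29
d(Z, Nova) = |6−0| + |-9−8| = 6 + 17 = 23
The smallest is to Orion, so Z lies in the Voronoi region of Orion.

Orion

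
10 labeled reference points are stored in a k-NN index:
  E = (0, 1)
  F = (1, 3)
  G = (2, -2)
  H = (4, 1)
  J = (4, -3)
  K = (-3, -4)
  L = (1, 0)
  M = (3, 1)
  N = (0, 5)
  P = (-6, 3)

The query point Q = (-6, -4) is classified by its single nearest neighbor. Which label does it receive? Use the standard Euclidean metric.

K

Compare squared distances (the ordering matches that of the actual distances):
|QE|² = (-6−0)² + (-4−1)² = 36 + 25 = 61
|QF|² = (-6−1)² + (-4−3)² = 49 + 49 = 98
|QG|² = (-6−2)² + (-4−(-2))² = 64 + 4 = 68
|QH|² = (-6−4)² + (-4−1)² = 100 + 25 = 125
|QJ|² = (-6−4)² + (-4−(-3))² = 100 + 1 = 101
|QK|² = (-6−(-3))² + (-4−(-4))² = 9 + 0 = 9
|QL|² = (-6−1)² + (-4−0)² = 49 + 16 = 65
|QM|² = (-6−3)² + (-4−1)² = 81 + 25 = 106
|QN|² = (-6−0)² + (-4−5)² = 36 + 81 = 117
|QP|² = (-6−(-6))² + (-4−3)² = 0 + 49 = 49
K is nearest.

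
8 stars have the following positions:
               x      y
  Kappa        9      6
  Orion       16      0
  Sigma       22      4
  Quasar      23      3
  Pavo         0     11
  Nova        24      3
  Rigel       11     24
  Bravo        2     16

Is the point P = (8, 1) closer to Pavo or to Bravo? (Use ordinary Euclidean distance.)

Pavo

Compare squared distances:
d²(P, Pavo) = (8−0)² + (1−11)² = 64 + 100 = 164
d²(P, Bravo) = (8−2)² + (1−16)² = 36 + 225 = 261
164 < 261, so Pavo is closer.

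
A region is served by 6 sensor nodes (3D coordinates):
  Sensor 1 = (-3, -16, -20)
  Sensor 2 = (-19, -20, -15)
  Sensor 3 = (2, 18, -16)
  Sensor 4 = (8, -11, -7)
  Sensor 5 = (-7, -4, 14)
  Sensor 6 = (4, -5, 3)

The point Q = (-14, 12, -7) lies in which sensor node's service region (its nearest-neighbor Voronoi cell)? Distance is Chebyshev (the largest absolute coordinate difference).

d(Q, Sensor 1) = max(11, 28, 13) = 28
d(Q, Sensor 2) = max(5, 32, 8) = 32
d(Q, Sensor 3) = max(16, 6, 9) = 16
d(Q, Sensor 4) = max(22, 23, 0) = 23
d(Q, Sensor 5) = max(7, 16, 21) = 21
d(Q, Sensor 6) = max(18, 17, 10) = 18
Sensor 3 is nearest.

Sensor 3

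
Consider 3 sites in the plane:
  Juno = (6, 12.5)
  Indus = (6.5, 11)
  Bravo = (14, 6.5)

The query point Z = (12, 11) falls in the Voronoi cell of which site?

Bravo

Compare squared distances (the ordering matches that of the actual distances):
d²(Z, Juno) = (12−6)² + (11−12.5)² = 36 + 2.25 = 38.25
d²(Z, Indus) = (12−6.5)² + (11−11)² = 30.25 + 0 = 30.25
d²(Z, Bravo) = (12−14)² + (11−6.5)² = 4 + 20.25 = 24.25
Bravo is nearest.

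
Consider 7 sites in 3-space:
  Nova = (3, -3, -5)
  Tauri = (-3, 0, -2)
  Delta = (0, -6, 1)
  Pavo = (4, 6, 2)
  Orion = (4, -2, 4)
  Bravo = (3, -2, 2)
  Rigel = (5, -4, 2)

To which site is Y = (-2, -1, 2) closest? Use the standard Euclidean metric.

Tauri

Compare squared distances (the ordering matches that of the actual distances):
d²(Y, Nova) = (-2−3)² + (-1−(-3))² + (2−(-5))² = 25 + 4 + 49 = 78
d²(Y, Tauri) = (-2−(-3))² + (-1−0)² + (2−(-2))² = 1 + 1 + 16 = 18
d²(Y, Delta) = (-2−0)² + (-1−(-6))² + (2−1)² = 4 + 25 + 1 = 30
d²(Y, Pavo) = (-2−4)² + (-1−6)² + (2−2)² = 36 + 49 + 0 = 85
d²(Y, Orion) = (-2−4)² + (-1−(-2))² + (2−4)² = 36 + 1 + 4 = 41
d²(Y, Bravo) = (-2−3)² + (-1−(-2))² + (2−2)² = 25 + 1 + 0 = 26
d²(Y, Rigel) = (-2−5)² + (-1−(-4))² + (2−2)² = 49 + 9 + 0 = 58
Tauri is nearest.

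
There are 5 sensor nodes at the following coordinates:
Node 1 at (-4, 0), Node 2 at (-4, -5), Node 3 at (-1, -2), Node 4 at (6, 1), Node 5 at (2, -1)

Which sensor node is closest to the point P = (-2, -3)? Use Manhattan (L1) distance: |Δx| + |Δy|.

Node 3

d(P, Node 1) = 2 + 3 = 5
d(P, Node 2) = 2 + 2 = 4
d(P, Node 3) = 1 + 1 = 2
d(P, Node 4) = 8 + 4 = 12
d(P, Node 5) = 4 + 2 = 6
Minimum is at Node 3.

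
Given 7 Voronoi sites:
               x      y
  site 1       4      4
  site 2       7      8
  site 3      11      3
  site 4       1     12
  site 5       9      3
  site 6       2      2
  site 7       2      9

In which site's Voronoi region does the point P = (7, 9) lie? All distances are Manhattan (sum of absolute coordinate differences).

site 2

d(P, site 1) = |7−4| + |9−4| = 3 + 5 = 8
d(P, site 2) = |7−7| + |9−8| = 0 + 1 = 1
d(P, site 3) = |7−11| + |9−3| = 4 + 6 = 10
d(P, site 4) = |7−1| + |9−12| = 6 + 3 = 9
d(P, site 5) = |7−9| + |9−3| = 2 + 6 = 8
d(P, site 6) = |7−2| + |9−2| = 5 + 7 = 12
d(P, site 7) = |7−2| + |9−9| = 5 + 0 = 5
The smallest is to site 2, so P lies in the Voronoi region of site 2.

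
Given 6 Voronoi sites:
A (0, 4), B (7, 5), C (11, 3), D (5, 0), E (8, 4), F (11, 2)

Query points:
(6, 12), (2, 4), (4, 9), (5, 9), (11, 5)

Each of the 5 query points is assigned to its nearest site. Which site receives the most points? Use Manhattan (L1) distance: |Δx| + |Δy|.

B

(6, 12) — d to each: A:14, B:8, C:14, D:13, E:10, F:15 → nearest is B
(2, 4) — d to each: A:2, B:6, C:10, D:7, E:6, F:11 → nearest is A
(4, 9) — d to each: A:9, B:7, C:13, D:10, E:9, F:14 → nearest is B
(5, 9) — d to each: A:10, B:6, C:12, D:9, E:8, F:13 → nearest is B
(11, 5) — d to each: A:12, B:4, C:2, D:11, E:4, F:3 → nearest is C
Tally — A:1, B:3, C:1. B captures the most (3).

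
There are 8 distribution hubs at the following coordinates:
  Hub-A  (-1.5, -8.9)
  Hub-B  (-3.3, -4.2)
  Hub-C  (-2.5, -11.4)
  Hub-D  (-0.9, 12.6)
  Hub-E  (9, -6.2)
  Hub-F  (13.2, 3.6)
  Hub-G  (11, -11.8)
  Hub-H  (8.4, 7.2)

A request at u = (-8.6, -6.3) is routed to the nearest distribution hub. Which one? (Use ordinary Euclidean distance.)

Since √ is increasing, it suffices to compare squared distances:
d²(u, Hub-A) = (-8.6−(-1.5))² + (-6.3−(-8.9))² = 50.41 + 6.76 = 57.17
d²(u, Hub-B) = (-8.6−(-3.3))² + (-6.3−(-4.2))² = 28.09 + 4.41 = 32.5
d²(u, Hub-C) = (-8.6−(-2.5))² + (-6.3−(-11.4))² = 37.21 + 26.01 = 63.22
d²(u, Hub-D) = (-8.6−(-0.9))² + (-6.3−12.6)² = 59.29 + 357.21 = 416.5
d²(u, Hub-E) = (-8.6−9)² + (-6.3−(-6.2))² = 309.76 + 0.01 = 309.77
d²(u, Hub-F) = (-8.6−13.2)² + (-6.3−3.6)² = 475.24 + 98.01 = 573.25
d²(u, Hub-G) = (-8.6−11)² + (-6.3−(-11.8))² = 384.16 + 30.25 = 414.41
d²(u, Hub-H) = (-8.6−8.4)² + (-6.3−7.2)² = 289 + 182.25 = 471.25
Minimum is at Hub-B.

Hub-B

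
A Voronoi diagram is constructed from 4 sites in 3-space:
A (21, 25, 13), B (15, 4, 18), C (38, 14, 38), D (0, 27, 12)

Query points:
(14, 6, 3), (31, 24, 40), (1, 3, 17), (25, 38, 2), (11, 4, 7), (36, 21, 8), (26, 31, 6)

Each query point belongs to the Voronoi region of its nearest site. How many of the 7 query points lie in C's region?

(14, 6, 3) — d² to each: A:510, B:230, C:1865, D:718 → nearest is B
(31, 24, 40) — d² to each: A:830, B:1140, C:153, D:1754 → nearest is C
(1, 3, 17) — d² to each: A:900, B:198, C:1931, D:602 → nearest is B
(25, 38, 2) — d² to each: A:306, B:1512, C:2041, D:846 → nearest is A
(11, 4, 7) — d² to each: A:577, B:137, C:1790, D:675 → nearest is B
(36, 21, 8) — d² to each: A:266, B:830, C:953, D:1348 → nearest is A
(26, 31, 6) — d² to each: A:110, B:994, C:1457, D:728 → nearest is A
1 of the 7 points has C as nearest.

1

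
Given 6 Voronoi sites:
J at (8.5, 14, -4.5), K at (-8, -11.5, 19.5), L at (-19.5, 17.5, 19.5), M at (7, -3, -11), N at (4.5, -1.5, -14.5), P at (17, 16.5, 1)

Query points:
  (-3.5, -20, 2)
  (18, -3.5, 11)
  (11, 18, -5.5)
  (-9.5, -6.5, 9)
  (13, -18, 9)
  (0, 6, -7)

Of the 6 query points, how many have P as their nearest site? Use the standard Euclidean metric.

(-3.5, -20, 2) — d² to each: J:1342.25, K:398.75, L:1968.5, M:568.25, N:678.5, P:1753.5 → nearest is K
(18, -3.5, 11) — d² to each: J:636.75, K:812.25, L:1919.5, M:605.25, N:836.5, P:501 → nearest is P
(11, 18, -5.5) — d² to each: J:23.25, K:1856.25, L:1555.5, M:487.25, N:503.5, P:80.5 → nearest is J
(-9.5, -6.5, 9) — d² to each: J:926.5, K:137.5, L:786.25, M:684.5, N:773.25, P:1295.25 → nearest is K
(13, -18, 9) — d² to each: J:1226.5, K:593.5, L:2426.75, M:661, N:896.75, P:1270.25 → nearest is K
(0, 6, -7) — d² to each: J:142.5, K:1072.5, L:1214.75, M:146, N:132.75, P:463.25 → nearest is N
1 of the 6 points has P as nearest.

1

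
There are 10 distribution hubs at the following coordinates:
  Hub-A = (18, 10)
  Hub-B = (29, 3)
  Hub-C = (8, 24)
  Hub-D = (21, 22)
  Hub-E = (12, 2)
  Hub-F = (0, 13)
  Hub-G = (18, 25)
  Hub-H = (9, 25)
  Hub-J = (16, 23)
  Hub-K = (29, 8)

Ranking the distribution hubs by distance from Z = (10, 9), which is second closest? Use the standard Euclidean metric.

Hub-A

Squared Euclidean distances:
d²(Z, Hub-A) = 64 + 1 = 65
d²(Z, Hub-B) = 361 + 36 = 397
d²(Z, Hub-C) = 4 + 225 = 229
d²(Z, Hub-D) = 121 + 169 = 290
d²(Z, Hub-E) = 4 + 49 = 53
d²(Z, Hub-F) = 100 + 16 = 116
d²(Z, Hub-G) = 64 + 256 = 320
d²(Z, Hub-H) = 1 + 256 = 257
d²(Z, Hub-J) = 36 + 196 = 232
d²(Z, Hub-K) = 361 + 1 = 362
Sorted ascending: Hub-E, Hub-A, Hub-F, … — the second-nearest is Hub-A.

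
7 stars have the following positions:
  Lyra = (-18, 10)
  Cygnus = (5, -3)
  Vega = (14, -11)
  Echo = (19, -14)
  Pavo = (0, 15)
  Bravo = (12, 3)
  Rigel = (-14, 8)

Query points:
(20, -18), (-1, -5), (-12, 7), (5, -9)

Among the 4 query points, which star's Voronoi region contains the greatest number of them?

(20, -18) — d² to each: Lyra:2228, Cygnus:450, Vega:85, Echo:17, Pavo:1489, Bravo:505, Rigel:1832 → nearest is Echo
(-1, -5) — d² to each: Lyra:514, Cygnus:40, Vega:261, Echo:481, Pavo:401, Bravo:233, Rigel:338 → nearest is Cygnus
(-12, 7) — d² to each: Lyra:45, Cygnus:389, Vega:1000, Echo:1402, Pavo:208, Bravo:592, Rigel:5 → nearest is Rigel
(5, -9) — d² to each: Lyra:890, Cygnus:36, Vega:85, Echo:221, Pavo:601, Bravo:193, Rigel:650 → nearest is Cygnus
Tally — Cygnus:2, Echo:1, Rigel:1. Cygnus captures the most (2).

Cygnus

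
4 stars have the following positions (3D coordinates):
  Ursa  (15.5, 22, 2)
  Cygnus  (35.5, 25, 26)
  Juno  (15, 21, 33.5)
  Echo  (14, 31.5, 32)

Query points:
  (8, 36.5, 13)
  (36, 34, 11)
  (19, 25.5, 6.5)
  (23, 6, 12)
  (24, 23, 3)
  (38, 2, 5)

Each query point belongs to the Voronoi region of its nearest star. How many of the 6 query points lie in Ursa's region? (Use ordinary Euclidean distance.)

5

(8, 36.5, 13) — d² to each: Ursa:387.5, Cygnus:1057.5, Juno:709.5, Echo:422 → nearest is Ursa
(36, 34, 11) — d² to each: Ursa:645.25, Cygnus:306.25, Juno:1116.25, Echo:931.25 → nearest is Cygnus
(19, 25.5, 6.5) — d² to each: Ursa:44.75, Cygnus:652.75, Juno:765.25, Echo:711.25 → nearest is Ursa
(23, 6, 12) — d² to each: Ursa:412.25, Cygnus:713.25, Juno:751.25, Echo:1131.25 → nearest is Ursa
(24, 23, 3) — d² to each: Ursa:74.25, Cygnus:665.25, Juno:1015.25, Echo:1013.25 → nearest is Ursa
(38, 2, 5) — d² to each: Ursa:915.25, Cygnus:976.25, Juno:1702.25, Echo:2175.25 → nearest is Ursa
5 of the 6 points have Ursa as nearest.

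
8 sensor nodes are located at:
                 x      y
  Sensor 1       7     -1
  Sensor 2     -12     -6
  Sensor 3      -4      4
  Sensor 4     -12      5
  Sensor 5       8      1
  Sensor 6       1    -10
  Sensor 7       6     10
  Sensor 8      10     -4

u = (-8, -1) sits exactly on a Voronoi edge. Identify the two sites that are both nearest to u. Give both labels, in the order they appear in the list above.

Squared distances from u to each site:
d²(u, Sensor 1) = 225 + 0 = 225
d²(u, Sensor 2) = 16 + 25 = 41
d²(u, Sensor 3) = 16 + 25 = 41
d²(u, Sensor 4) = 16 + 36 = 52
d²(u, Sensor 5) = 256 + 4 = 260
d²(u, Sensor 6) = 81 + 81 = 162
d²(u, Sensor 7) = 196 + 121 = 317
d²(u, Sensor 8) = 324 + 9 = 333
u is equidistant from Sensor 2 and Sensor 3 (both at squared distance 41), and every other site is strictly farther — so u lies on the Sensor 2–Sensor 3 Voronoi edge.

Sensor 2 and Sensor 3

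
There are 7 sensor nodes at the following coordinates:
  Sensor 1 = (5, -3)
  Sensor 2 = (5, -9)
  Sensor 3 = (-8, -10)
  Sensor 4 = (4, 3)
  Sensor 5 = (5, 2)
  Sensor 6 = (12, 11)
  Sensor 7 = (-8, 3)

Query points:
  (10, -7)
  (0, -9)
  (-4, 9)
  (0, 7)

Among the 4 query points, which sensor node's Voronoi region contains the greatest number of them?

(10, -7) — d² to each: Sensor 1:41, Sensor 2:29, Sensor 3:333, Sensor 4:136, Sensor 5:106, Sensor 6:328, Sensor 7:424 → nearest is Sensor 2
(0, -9) — d² to each: Sensor 1:61, Sensor 2:25, Sensor 3:65, Sensor 4:160, Sensor 5:146, Sensor 6:544, Sensor 7:208 → nearest is Sensor 2
(-4, 9) — d² to each: Sensor 1:225, Sensor 2:405, Sensor 3:377, Sensor 4:100, Sensor 5:130, Sensor 6:260, Sensor 7:52 → nearest is Sensor 7
(0, 7) — d² to each: Sensor 1:125, Sensor 2:281, Sensor 3:353, Sensor 4:32, Sensor 5:50, Sensor 6:160, Sensor 7:80 → nearest is Sensor 4
Tally — Sensor 2:2, Sensor 4:1, Sensor 7:1. Sensor 2 captures the most (2).

Sensor 2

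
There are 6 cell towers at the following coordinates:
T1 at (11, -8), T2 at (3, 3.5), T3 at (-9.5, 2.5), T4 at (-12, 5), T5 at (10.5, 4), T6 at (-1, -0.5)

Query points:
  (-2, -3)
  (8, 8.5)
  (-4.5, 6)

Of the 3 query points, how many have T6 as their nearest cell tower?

(-2, -3) — d² to each: T1:194, T2:67.25, T3:86.5, T4:164, T5:205.25, T6:7.25 → nearest is T6
(8, 8.5) — d² to each: T1:281.25, T2:50, T3:342.25, T4:412.25, T5:26.5, T6:162 → nearest is T5
(-4.5, 6) — d² to each: T1:436.25, T2:62.5, T3:37.25, T4:57.25, T5:229, T6:54.5 → nearest is T3
1 of the 3 points has T6 as nearest.

1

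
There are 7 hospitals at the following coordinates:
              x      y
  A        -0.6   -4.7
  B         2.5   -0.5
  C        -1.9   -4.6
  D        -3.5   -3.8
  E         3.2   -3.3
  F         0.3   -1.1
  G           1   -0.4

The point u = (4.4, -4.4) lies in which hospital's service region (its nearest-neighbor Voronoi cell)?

E

Squared Euclidean distances:
|uA|² = (4.4−(-0.6))² + (-4.4−(-4.7))² = 25 + 0.09 = 25.09
|uB|² = (4.4−2.5)² + (-4.4−(-0.5))² = 3.61 + 15.21 = 18.82
|uC|² = (4.4−(-1.9))² + (-4.4−(-4.6))² = 39.69 + 0.04 = 39.73
|uD|² = (4.4−(-3.5))² + (-4.4−(-3.8))² = 62.41 + 0.36 = 62.77
|uE|² = (4.4−3.2)² + (-4.4−(-3.3))² = 1.44 + 1.21 = 2.65
|uF|² = (4.4−0.3)² + (-4.4−(-1.1))² = 16.81 + 10.89 = 27.7
|uG|² = (4.4−1)² + (-4.4−(-0.4))² = 11.56 + 16 = 27.56
E is nearest.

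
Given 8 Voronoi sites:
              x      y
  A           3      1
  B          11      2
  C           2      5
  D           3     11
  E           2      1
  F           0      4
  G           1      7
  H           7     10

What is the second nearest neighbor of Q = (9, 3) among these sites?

A

Squared Euclidean distances:
|QA|² = 36 + 4 = 40
|QB|² = 4 + 1 = 5
|QC|² = 49 + 4 = 53
|QD|² = 36 + 64 = 100
|QE|² = 49 + 4 = 53
|QF|² = 81 + 1 = 82
|QG|² = 64 + 16 = 80
|QH|² = 4 + 49 = 53
Sorted ascending: B, A, C, … — the second-nearest is A.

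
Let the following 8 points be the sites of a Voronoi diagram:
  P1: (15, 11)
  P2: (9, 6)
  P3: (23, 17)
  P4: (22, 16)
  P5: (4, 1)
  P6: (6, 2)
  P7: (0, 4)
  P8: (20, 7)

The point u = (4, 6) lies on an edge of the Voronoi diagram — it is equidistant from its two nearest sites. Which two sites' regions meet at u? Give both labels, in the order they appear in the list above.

Squared distances from u to each site:
|uP1|² = (4−15)² + (6−11)² = 121 + 25 = 146
|uP2|² = (4−9)² + (6−6)² = 25 + 0 = 25
|uP3|² = (4−23)² + (6−17)² = 361 + 121 = 482
|uP4|² = (4−22)² + (6−16)² = 324 + 100 = 424
|uP5|² = (4−4)² + (6−1)² = 0 + 25 = 25
|uP6|² = (4−6)² + (6−2)² = 4 + 16 = 20
|uP7|² = (4−0)² + (6−4)² = 16 + 4 = 20
|uP8|² = (4−20)² + (6−7)² = 256 + 1 = 257
u is equidistant from P6 and P7 (both at squared distance 20), and every other site is strictly farther — so u lies on the P6–P7 Voronoi edge.

P6 and P7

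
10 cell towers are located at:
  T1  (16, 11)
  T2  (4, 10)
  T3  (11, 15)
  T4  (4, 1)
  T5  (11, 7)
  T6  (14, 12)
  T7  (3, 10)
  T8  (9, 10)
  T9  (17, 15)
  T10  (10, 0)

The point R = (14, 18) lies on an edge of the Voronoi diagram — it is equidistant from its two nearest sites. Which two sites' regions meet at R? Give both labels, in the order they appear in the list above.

Squared distances from R to each site:
|RT1|² = 4 + 49 = 53
|RT2|² = 100 + 64 = 164
|RT3|² = 9 + 9 = 18
|RT4|² = 100 + 289 = 389
|RT5|² = 9 + 121 = 130
|RT6|² = 0 + 36 = 36
|RT7|² = 121 + 64 = 185
|RT8|² = 25 + 64 = 89
|RT9|² = 9 + 9 = 18
d²(R, T10) = 16 + 324 = 340
R is equidistant from T3 and T9 (both at squared distance 18), and every other site is strictly farther — so R lies on the T3–T9 Voronoi edge.

T3 and T9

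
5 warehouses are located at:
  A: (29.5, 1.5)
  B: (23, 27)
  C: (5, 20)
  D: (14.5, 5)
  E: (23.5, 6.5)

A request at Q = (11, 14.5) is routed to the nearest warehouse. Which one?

Compare squared distances (the ordering matches that of the actual distances):
|QA|² = (11−29.5)² + (14.5−1.5)² = 342.25 + 169 = 511.25
|QB|² = (11−23)² + (14.5−27)² = 144 + 156.25 = 300.25
|QC|² = (11−5)² + (14.5−20)² = 36 + 30.25 = 66.25
|QD|² = (11−14.5)² + (14.5−5)² = 12.25 + 90.25 = 102.5
|QE|² = (11−23.5)² + (14.5−6.5)² = 156.25 + 64 = 220.25
The smallest is to C, so Q lies in the Voronoi region of C.

C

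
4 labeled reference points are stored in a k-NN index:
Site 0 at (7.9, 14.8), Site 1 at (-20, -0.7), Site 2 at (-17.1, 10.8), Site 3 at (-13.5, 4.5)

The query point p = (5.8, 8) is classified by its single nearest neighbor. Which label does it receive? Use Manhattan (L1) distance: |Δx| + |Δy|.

Site 0

d(p, Site 0) = |5.8−7.9| + |8−14.8| = 2.1 + 6.8 = 8.9
d(p, Site 1) = |5.8−(-20)| + |8−(-0.7)| = 25.8 + 8.7 = 34.5
d(p, Site 2) = |5.8−(-17.1)| + |8−10.8| = 22.9 + 2.8 = 25.7
d(p, Site 3) = |5.8−(-13.5)| + |8−4.5| = 19.3 + 3.5 = 22.8
Minimum is at Site 0.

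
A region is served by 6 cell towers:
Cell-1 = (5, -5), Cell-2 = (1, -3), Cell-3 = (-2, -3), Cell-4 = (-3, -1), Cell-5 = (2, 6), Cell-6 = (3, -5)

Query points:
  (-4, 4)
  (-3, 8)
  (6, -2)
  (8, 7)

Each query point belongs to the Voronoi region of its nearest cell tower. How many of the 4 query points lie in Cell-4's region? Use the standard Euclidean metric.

1

(-4, 4) — d² to each: Cell-1:162, Cell-2:74, Cell-3:53, Cell-4:26, Cell-5:40, Cell-6:130 → nearest is Cell-4
(-3, 8) — d² to each: Cell-1:233, Cell-2:137, Cell-3:122, Cell-4:81, Cell-5:29, Cell-6:205 → nearest is Cell-5
(6, -2) — d² to each: Cell-1:10, Cell-2:26, Cell-3:65, Cell-4:82, Cell-5:80, Cell-6:18 → nearest is Cell-1
(8, 7) — d² to each: Cell-1:153, Cell-2:149, Cell-3:200, Cell-4:185, Cell-5:37, Cell-6:169 → nearest is Cell-5
1 of the 4 points has Cell-4 as nearest.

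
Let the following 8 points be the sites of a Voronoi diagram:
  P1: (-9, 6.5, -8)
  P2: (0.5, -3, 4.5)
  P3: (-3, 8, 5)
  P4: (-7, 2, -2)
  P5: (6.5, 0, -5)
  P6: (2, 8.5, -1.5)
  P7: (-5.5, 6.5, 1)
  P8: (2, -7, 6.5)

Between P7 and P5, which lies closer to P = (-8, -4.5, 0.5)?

P7

Compare squared distances:
|PP7|² = (-8−(-5.5))² + (-4.5−6.5)² + (0.5−1)² = 6.25 + 121 + 0.25 = 127.5
|PP5|² = (-8−6.5)² + (-4.5−0)² + (0.5−(-5))² = 210.25 + 20.25 + 30.25 = 260.75
127.5 < 260.75, so P7 is closer.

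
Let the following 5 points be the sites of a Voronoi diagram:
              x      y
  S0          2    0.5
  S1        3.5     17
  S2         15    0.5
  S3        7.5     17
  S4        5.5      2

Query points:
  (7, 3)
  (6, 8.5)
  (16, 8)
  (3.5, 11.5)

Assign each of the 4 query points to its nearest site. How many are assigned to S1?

1

(7, 3) — d² to each: S0:31.25, S1:208.25, S2:70.25, S3:196.25, S4:3.25 → nearest is S4
(6, 8.5) — d² to each: S0:80, S1:78.5, S2:145, S3:74.5, S4:42.5 → nearest is S4
(16, 8) — d² to each: S0:252.25, S1:237.25, S2:57.25, S3:153.25, S4:146.25 → nearest is S2
(3.5, 11.5) — d² to each: S0:123.25, S1:30.25, S2:253.25, S3:46.25, S4:94.25 → nearest is S1
1 of the 4 points has S1 as nearest.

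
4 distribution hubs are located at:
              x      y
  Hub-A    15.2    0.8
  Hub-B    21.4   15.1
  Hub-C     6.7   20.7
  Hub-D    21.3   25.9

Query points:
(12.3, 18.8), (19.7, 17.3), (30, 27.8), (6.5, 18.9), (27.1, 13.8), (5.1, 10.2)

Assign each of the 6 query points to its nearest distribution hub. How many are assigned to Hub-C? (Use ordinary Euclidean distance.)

3

(12.3, 18.8) — d² to each: Hub-A:332.41, Hub-B:96.5, Hub-C:34.97, Hub-D:131.41 → nearest is Hub-C
(19.7, 17.3) — d² to each: Hub-A:292.5, Hub-B:7.73, Hub-C:180.56, Hub-D:76.52 → nearest is Hub-B
(30, 27.8) — d² to each: Hub-A:948.04, Hub-B:235.25, Hub-C:593.3, Hub-D:79.3 → nearest is Hub-D
(6.5, 18.9) — d² to each: Hub-A:403.3, Hub-B:236.45, Hub-C:3.28, Hub-D:268.04 → nearest is Hub-C
(27.1, 13.8) — d² to each: Hub-A:310.61, Hub-B:34.18, Hub-C:463.77, Hub-D:180.05 → nearest is Hub-B
(5.1, 10.2) — d² to each: Hub-A:190.37, Hub-B:289.7, Hub-C:112.81, Hub-D:508.93 → nearest is Hub-C
3 of the 6 points have Hub-C as nearest.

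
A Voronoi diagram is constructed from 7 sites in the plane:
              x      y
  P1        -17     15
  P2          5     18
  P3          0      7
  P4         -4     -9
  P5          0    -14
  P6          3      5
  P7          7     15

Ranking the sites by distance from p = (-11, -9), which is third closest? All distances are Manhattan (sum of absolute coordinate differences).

P3

d(p,P1) = 6 + 24 = 30
d(p,P2) = 16 + 27 = 43
d(p,P3) = 11 + 16 = 27
d(p,P4) = 7 + 0 = 7
d(p,P5) = 11 + 5 = 16
d(p,P6) = 14 + 14 = 28
d(p,P7) = 18 + 24 = 42
Sorted ascending: P4, P5, P3, P6, … — the third-nearest is P3.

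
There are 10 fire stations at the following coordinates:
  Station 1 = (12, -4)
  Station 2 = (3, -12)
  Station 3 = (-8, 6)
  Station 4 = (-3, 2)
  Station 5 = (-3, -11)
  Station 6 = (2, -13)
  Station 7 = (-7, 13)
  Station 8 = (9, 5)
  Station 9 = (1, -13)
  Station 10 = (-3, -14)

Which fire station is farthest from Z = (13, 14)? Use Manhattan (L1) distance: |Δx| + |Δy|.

Station 10

d(Z, Station 1) = 1 + 18 = 19
d(Z, Station 2) = 10 + 26 = 36
d(Z, Station 3) = 21 + 8 = 29
d(Z, Station 4) = 16 + 12 = 28
d(Z, Station 5) = 16 + 25 = 41
d(Z, Station 6) = 11 + 27 = 38
d(Z, Station 7) = 20 + 1 = 21
d(Z, Station 8) = 4 + 9 = 13
d(Z, Station 9) = 12 + 27 = 39
d(Z, Station 10) = 16 + 28 = 44
The largest is to Station 10.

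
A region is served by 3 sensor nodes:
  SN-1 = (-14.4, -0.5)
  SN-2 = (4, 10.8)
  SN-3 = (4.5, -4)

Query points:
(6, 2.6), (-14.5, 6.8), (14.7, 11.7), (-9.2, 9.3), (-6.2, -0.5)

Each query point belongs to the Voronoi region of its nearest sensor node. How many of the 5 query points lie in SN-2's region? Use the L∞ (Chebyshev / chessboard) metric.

(6, 2.6) — d to each: SN-1:20.4, SN-2:8.2, SN-3:6.6 → nearest is SN-3
(-14.5, 6.8) — d to each: SN-1:7.3, SN-2:18.5, SN-3:19 → nearest is SN-1
(14.7, 11.7) — d to each: SN-1:29.1, SN-2:10.7, SN-3:15.7 → nearest is SN-2
(-9.2, 9.3) — d to each: SN-1:9.8, SN-2:13.2, SN-3:13.7 → nearest is SN-1
(-6.2, -0.5) — d to each: SN-1:8.2, SN-2:11.3, SN-3:10.7 → nearest is SN-1
1 of the 5 points has SN-2 as nearest.

1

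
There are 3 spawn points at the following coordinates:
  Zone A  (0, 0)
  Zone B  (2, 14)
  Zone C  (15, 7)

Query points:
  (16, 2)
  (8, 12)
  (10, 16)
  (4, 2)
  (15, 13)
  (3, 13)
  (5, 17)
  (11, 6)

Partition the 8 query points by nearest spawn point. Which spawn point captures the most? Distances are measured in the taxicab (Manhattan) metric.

(16, 2) — d to each: Zone A:18, Zone B:26, Zone C:6 → nearest is Zone C
(8, 12) — d to each: Zone A:20, Zone B:8, Zone C:12 → nearest is Zone B
(10, 16) — d to each: Zone A:26, Zone B:10, Zone C:14 → nearest is Zone B
(4, 2) — d to each: Zone A:6, Zone B:14, Zone C:16 → nearest is Zone A
(15, 13) — d to each: Zone A:28, Zone B:14, Zone C:6 → nearest is Zone C
(3, 13) — d to each: Zone A:16, Zone B:2, Zone C:18 → nearest is Zone B
(5, 17) — d to each: Zone A:22, Zone B:6, Zone C:20 → nearest is Zone B
(11, 6) — d to each: Zone A:17, Zone B:17, Zone C:5 → nearest is Zone C
Tally — Zone A:1, Zone B:4, Zone C:3. Zone B captures the most (4).

Zone B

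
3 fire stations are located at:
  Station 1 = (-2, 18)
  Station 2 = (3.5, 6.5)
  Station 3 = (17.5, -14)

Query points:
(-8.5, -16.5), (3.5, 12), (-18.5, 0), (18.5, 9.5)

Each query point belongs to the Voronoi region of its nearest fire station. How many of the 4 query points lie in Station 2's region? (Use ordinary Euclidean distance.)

4

(-8.5, -16.5) — d² to each: Station 1:1232.5, Station 2:673, Station 3:682.25 → nearest is Station 2
(3.5, 12) — d² to each: Station 1:66.25, Station 2:30.25, Station 3:872 → nearest is Station 2
(-18.5, 0) — d² to each: Station 1:596.25, Station 2:526.25, Station 3:1492 → nearest is Station 2
(18.5, 9.5) — d² to each: Station 1:492.5, Station 2:234, Station 3:553.25 → nearest is Station 2
4 of the 4 points have Station 2 as nearest.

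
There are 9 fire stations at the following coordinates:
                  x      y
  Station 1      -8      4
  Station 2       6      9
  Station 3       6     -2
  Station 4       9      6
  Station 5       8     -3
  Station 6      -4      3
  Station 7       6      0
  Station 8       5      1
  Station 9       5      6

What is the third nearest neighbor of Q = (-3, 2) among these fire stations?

Since √ is increasing, it suffices to compare squared distances:
d²(Q, Station 1) = 25 + 4 = 29
d²(Q, Station 2) = 81 + 49 = 130
d²(Q, Station 3) = 81 + 16 = 97
d²(Q, Station 4) = 144 + 16 = 160
d²(Q, Station 5) = 121 + 25 = 146
d²(Q, Station 6) = 1 + 1 = 2
d²(Q, Station 7) = 81 + 4 = 85
d²(Q, Station 8) = 64 + 1 = 65
d²(Q, Station 9) = 64 + 16 = 80
Sorted ascending: Station 6, Station 1, Station 8, Station 9, … — the third-nearest is Station 8.

Station 8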